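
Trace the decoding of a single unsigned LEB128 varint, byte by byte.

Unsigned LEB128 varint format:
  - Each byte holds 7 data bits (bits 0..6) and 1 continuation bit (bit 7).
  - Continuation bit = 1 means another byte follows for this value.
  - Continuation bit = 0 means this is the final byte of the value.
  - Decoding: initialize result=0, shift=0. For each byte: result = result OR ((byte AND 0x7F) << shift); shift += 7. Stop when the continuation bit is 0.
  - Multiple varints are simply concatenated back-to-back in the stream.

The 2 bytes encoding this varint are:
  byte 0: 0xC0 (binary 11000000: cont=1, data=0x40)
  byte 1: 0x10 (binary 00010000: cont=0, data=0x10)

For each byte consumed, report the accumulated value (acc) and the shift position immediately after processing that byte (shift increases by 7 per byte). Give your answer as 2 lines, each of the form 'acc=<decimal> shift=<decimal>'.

Answer: acc=64 shift=7
acc=2112 shift=14

Derivation:
byte 0=0xC0: payload=0x40=64, contrib = 64<<0 = 64; acc -> 64, shift -> 7
byte 1=0x10: payload=0x10=16, contrib = 16<<7 = 2048; acc -> 2112, shift -> 14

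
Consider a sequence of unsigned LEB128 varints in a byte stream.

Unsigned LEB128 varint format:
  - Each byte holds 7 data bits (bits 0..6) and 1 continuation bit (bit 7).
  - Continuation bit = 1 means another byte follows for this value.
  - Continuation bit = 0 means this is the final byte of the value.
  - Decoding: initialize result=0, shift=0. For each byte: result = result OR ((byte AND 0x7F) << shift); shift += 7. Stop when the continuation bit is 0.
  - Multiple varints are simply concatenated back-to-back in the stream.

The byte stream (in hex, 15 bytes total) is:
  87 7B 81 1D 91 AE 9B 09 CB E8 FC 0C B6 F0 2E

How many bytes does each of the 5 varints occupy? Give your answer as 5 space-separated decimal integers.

Answer: 2 2 4 4 3

Derivation:
  byte[0]=0x87 cont=1 payload=0x07=7: acc |= 7<<0 -> acc=7 shift=7
  byte[1]=0x7B cont=0 payload=0x7B=123: acc |= 123<<7 -> acc=15751 shift=14 [end]
Varint 1: bytes[0:2] = 87 7B -> value 15751 (2 byte(s))
  byte[2]=0x81 cont=1 payload=0x01=1: acc |= 1<<0 -> acc=1 shift=7
  byte[3]=0x1D cont=0 payload=0x1D=29: acc |= 29<<7 -> acc=3713 shift=14 [end]
Varint 2: bytes[2:4] = 81 1D -> value 3713 (2 byte(s))
  byte[4]=0x91 cont=1 payload=0x11=17: acc |= 17<<0 -> acc=17 shift=7
  byte[5]=0xAE cont=1 payload=0x2E=46: acc |= 46<<7 -> acc=5905 shift=14
  byte[6]=0x9B cont=1 payload=0x1B=27: acc |= 27<<14 -> acc=448273 shift=21
  byte[7]=0x09 cont=0 payload=0x09=9: acc |= 9<<21 -> acc=19322641 shift=28 [end]
Varint 3: bytes[4:8] = 91 AE 9B 09 -> value 19322641 (4 byte(s))
  byte[8]=0xCB cont=1 payload=0x4B=75: acc |= 75<<0 -> acc=75 shift=7
  byte[9]=0xE8 cont=1 payload=0x68=104: acc |= 104<<7 -> acc=13387 shift=14
  byte[10]=0xFC cont=1 payload=0x7C=124: acc |= 124<<14 -> acc=2045003 shift=21
  byte[11]=0x0C cont=0 payload=0x0C=12: acc |= 12<<21 -> acc=27210827 shift=28 [end]
Varint 4: bytes[8:12] = CB E8 FC 0C -> value 27210827 (4 byte(s))
  byte[12]=0xB6 cont=1 payload=0x36=54: acc |= 54<<0 -> acc=54 shift=7
  byte[13]=0xF0 cont=1 payload=0x70=112: acc |= 112<<7 -> acc=14390 shift=14
  byte[14]=0x2E cont=0 payload=0x2E=46: acc |= 46<<14 -> acc=768054 shift=21 [end]
Varint 5: bytes[12:15] = B6 F0 2E -> value 768054 (3 byte(s))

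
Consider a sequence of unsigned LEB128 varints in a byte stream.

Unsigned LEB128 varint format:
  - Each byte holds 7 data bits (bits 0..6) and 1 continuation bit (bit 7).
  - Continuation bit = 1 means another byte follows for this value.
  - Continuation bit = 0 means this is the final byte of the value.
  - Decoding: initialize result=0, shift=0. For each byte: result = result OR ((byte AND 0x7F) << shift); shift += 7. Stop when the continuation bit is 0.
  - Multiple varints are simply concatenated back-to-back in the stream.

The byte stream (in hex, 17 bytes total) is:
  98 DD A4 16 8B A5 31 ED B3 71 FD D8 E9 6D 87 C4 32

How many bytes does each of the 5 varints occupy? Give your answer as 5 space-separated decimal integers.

Answer: 4 3 3 4 3

Derivation:
  byte[0]=0x98 cont=1 payload=0x18=24: acc |= 24<<0 -> acc=24 shift=7
  byte[1]=0xDD cont=1 payload=0x5D=93: acc |= 93<<7 -> acc=11928 shift=14
  byte[2]=0xA4 cont=1 payload=0x24=36: acc |= 36<<14 -> acc=601752 shift=21
  byte[3]=0x16 cont=0 payload=0x16=22: acc |= 22<<21 -> acc=46739096 shift=28 [end]
Varint 1: bytes[0:4] = 98 DD A4 16 -> value 46739096 (4 byte(s))
  byte[4]=0x8B cont=1 payload=0x0B=11: acc |= 11<<0 -> acc=11 shift=7
  byte[5]=0xA5 cont=1 payload=0x25=37: acc |= 37<<7 -> acc=4747 shift=14
  byte[6]=0x31 cont=0 payload=0x31=49: acc |= 49<<14 -> acc=807563 shift=21 [end]
Varint 2: bytes[4:7] = 8B A5 31 -> value 807563 (3 byte(s))
  byte[7]=0xED cont=1 payload=0x6D=109: acc |= 109<<0 -> acc=109 shift=7
  byte[8]=0xB3 cont=1 payload=0x33=51: acc |= 51<<7 -> acc=6637 shift=14
  byte[9]=0x71 cont=0 payload=0x71=113: acc |= 113<<14 -> acc=1858029 shift=21 [end]
Varint 3: bytes[7:10] = ED B3 71 -> value 1858029 (3 byte(s))
  byte[10]=0xFD cont=1 payload=0x7D=125: acc |= 125<<0 -> acc=125 shift=7
  byte[11]=0xD8 cont=1 payload=0x58=88: acc |= 88<<7 -> acc=11389 shift=14
  byte[12]=0xE9 cont=1 payload=0x69=105: acc |= 105<<14 -> acc=1731709 shift=21
  byte[13]=0x6D cont=0 payload=0x6D=109: acc |= 109<<21 -> acc=230321277 shift=28 [end]
Varint 4: bytes[10:14] = FD D8 E9 6D -> value 230321277 (4 byte(s))
  byte[14]=0x87 cont=1 payload=0x07=7: acc |= 7<<0 -> acc=7 shift=7
  byte[15]=0xC4 cont=1 payload=0x44=68: acc |= 68<<7 -> acc=8711 shift=14
  byte[16]=0x32 cont=0 payload=0x32=50: acc |= 50<<14 -> acc=827911 shift=21 [end]
Varint 5: bytes[14:17] = 87 C4 32 -> value 827911 (3 byte(s))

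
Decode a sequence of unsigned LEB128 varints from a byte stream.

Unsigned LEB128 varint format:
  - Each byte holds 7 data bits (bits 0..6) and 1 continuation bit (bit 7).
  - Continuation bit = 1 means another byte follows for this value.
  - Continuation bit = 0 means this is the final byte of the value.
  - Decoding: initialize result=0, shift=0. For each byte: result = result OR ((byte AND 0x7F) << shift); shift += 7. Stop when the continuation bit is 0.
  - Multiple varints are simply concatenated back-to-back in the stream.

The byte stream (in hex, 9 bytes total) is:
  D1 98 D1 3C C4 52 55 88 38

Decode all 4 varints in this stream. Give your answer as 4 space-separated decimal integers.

Answer: 127159377 10564 85 7176

Derivation:
  byte[0]=0xD1 cont=1 payload=0x51=81: acc |= 81<<0 -> acc=81 shift=7
  byte[1]=0x98 cont=1 payload=0x18=24: acc |= 24<<7 -> acc=3153 shift=14
  byte[2]=0xD1 cont=1 payload=0x51=81: acc |= 81<<14 -> acc=1330257 shift=21
  byte[3]=0x3C cont=0 payload=0x3C=60: acc |= 60<<21 -> acc=127159377 shift=28 [end]
Varint 1: bytes[0:4] = D1 98 D1 3C -> value 127159377 (4 byte(s))
  byte[4]=0xC4 cont=1 payload=0x44=68: acc |= 68<<0 -> acc=68 shift=7
  byte[5]=0x52 cont=0 payload=0x52=82: acc |= 82<<7 -> acc=10564 shift=14 [end]
Varint 2: bytes[4:6] = C4 52 -> value 10564 (2 byte(s))
  byte[6]=0x55 cont=0 payload=0x55=85: acc |= 85<<0 -> acc=85 shift=7 [end]
Varint 3: bytes[6:7] = 55 -> value 85 (1 byte(s))
  byte[7]=0x88 cont=1 payload=0x08=8: acc |= 8<<0 -> acc=8 shift=7
  byte[8]=0x38 cont=0 payload=0x38=56: acc |= 56<<7 -> acc=7176 shift=14 [end]
Varint 4: bytes[7:9] = 88 38 -> value 7176 (2 byte(s))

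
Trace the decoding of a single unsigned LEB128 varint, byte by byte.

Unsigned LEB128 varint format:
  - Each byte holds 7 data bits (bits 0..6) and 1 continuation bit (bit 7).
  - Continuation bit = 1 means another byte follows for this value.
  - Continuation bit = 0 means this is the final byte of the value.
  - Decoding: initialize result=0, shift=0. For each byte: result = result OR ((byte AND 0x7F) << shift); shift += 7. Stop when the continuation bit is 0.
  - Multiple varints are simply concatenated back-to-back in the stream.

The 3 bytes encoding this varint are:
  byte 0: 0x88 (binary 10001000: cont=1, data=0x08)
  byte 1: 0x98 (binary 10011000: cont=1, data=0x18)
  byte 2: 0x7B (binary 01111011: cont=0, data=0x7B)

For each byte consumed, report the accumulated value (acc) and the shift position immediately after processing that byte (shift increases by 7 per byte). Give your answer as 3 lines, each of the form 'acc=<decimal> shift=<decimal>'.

byte 0=0x88: payload=0x08=8, contrib = 8<<0 = 8; acc -> 8, shift -> 7
byte 1=0x98: payload=0x18=24, contrib = 24<<7 = 3072; acc -> 3080, shift -> 14
byte 2=0x7B: payload=0x7B=123, contrib = 123<<14 = 2015232; acc -> 2018312, shift -> 21

Answer: acc=8 shift=7
acc=3080 shift=14
acc=2018312 shift=21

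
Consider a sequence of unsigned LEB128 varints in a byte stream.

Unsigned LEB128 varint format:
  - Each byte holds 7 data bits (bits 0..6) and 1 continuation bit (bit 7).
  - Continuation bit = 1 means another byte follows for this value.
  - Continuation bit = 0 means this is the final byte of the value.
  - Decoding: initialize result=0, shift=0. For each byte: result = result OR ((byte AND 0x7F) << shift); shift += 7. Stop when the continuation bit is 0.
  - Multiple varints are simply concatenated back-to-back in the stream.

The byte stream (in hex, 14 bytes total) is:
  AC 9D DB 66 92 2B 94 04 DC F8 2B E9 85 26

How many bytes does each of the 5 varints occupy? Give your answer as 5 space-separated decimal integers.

  byte[0]=0xAC cont=1 payload=0x2C=44: acc |= 44<<0 -> acc=44 shift=7
  byte[1]=0x9D cont=1 payload=0x1D=29: acc |= 29<<7 -> acc=3756 shift=14
  byte[2]=0xDB cont=1 payload=0x5B=91: acc |= 91<<14 -> acc=1494700 shift=21
  byte[3]=0x66 cont=0 payload=0x66=102: acc |= 102<<21 -> acc=215404204 shift=28 [end]
Varint 1: bytes[0:4] = AC 9D DB 66 -> value 215404204 (4 byte(s))
  byte[4]=0x92 cont=1 payload=0x12=18: acc |= 18<<0 -> acc=18 shift=7
  byte[5]=0x2B cont=0 payload=0x2B=43: acc |= 43<<7 -> acc=5522 shift=14 [end]
Varint 2: bytes[4:6] = 92 2B -> value 5522 (2 byte(s))
  byte[6]=0x94 cont=1 payload=0x14=20: acc |= 20<<0 -> acc=20 shift=7
  byte[7]=0x04 cont=0 payload=0x04=4: acc |= 4<<7 -> acc=532 shift=14 [end]
Varint 3: bytes[6:8] = 94 04 -> value 532 (2 byte(s))
  byte[8]=0xDC cont=1 payload=0x5C=92: acc |= 92<<0 -> acc=92 shift=7
  byte[9]=0xF8 cont=1 payload=0x78=120: acc |= 120<<7 -> acc=15452 shift=14
  byte[10]=0x2B cont=0 payload=0x2B=43: acc |= 43<<14 -> acc=719964 shift=21 [end]
Varint 4: bytes[8:11] = DC F8 2B -> value 719964 (3 byte(s))
  byte[11]=0xE9 cont=1 payload=0x69=105: acc |= 105<<0 -> acc=105 shift=7
  byte[12]=0x85 cont=1 payload=0x05=5: acc |= 5<<7 -> acc=745 shift=14
  byte[13]=0x26 cont=0 payload=0x26=38: acc |= 38<<14 -> acc=623337 shift=21 [end]
Varint 5: bytes[11:14] = E9 85 26 -> value 623337 (3 byte(s))

Answer: 4 2 2 3 3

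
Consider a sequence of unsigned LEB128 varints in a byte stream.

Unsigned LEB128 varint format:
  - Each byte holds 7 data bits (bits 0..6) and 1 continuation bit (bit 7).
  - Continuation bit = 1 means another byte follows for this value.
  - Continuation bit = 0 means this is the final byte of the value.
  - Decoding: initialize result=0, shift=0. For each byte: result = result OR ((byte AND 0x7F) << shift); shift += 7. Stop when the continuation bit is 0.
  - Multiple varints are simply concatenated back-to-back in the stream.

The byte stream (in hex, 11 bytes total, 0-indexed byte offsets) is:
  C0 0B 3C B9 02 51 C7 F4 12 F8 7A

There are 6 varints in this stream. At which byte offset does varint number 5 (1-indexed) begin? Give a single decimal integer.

Answer: 6

Derivation:
  byte[0]=0xC0 cont=1 payload=0x40=64: acc |= 64<<0 -> acc=64 shift=7
  byte[1]=0x0B cont=0 payload=0x0B=11: acc |= 11<<7 -> acc=1472 shift=14 [end]
Varint 1: bytes[0:2] = C0 0B -> value 1472 (2 byte(s))
  byte[2]=0x3C cont=0 payload=0x3C=60: acc |= 60<<0 -> acc=60 shift=7 [end]
Varint 2: bytes[2:3] = 3C -> value 60 (1 byte(s))
  byte[3]=0xB9 cont=1 payload=0x39=57: acc |= 57<<0 -> acc=57 shift=7
  byte[4]=0x02 cont=0 payload=0x02=2: acc |= 2<<7 -> acc=313 shift=14 [end]
Varint 3: bytes[3:5] = B9 02 -> value 313 (2 byte(s))
  byte[5]=0x51 cont=0 payload=0x51=81: acc |= 81<<0 -> acc=81 shift=7 [end]
Varint 4: bytes[5:6] = 51 -> value 81 (1 byte(s))
  byte[6]=0xC7 cont=1 payload=0x47=71: acc |= 71<<0 -> acc=71 shift=7
  byte[7]=0xF4 cont=1 payload=0x74=116: acc |= 116<<7 -> acc=14919 shift=14
  byte[8]=0x12 cont=0 payload=0x12=18: acc |= 18<<14 -> acc=309831 shift=21 [end]
Varint 5: bytes[6:9] = C7 F4 12 -> value 309831 (3 byte(s))
  byte[9]=0xF8 cont=1 payload=0x78=120: acc |= 120<<0 -> acc=120 shift=7
  byte[10]=0x7A cont=0 payload=0x7A=122: acc |= 122<<7 -> acc=15736 shift=14 [end]
Varint 6: bytes[9:11] = F8 7A -> value 15736 (2 byte(s))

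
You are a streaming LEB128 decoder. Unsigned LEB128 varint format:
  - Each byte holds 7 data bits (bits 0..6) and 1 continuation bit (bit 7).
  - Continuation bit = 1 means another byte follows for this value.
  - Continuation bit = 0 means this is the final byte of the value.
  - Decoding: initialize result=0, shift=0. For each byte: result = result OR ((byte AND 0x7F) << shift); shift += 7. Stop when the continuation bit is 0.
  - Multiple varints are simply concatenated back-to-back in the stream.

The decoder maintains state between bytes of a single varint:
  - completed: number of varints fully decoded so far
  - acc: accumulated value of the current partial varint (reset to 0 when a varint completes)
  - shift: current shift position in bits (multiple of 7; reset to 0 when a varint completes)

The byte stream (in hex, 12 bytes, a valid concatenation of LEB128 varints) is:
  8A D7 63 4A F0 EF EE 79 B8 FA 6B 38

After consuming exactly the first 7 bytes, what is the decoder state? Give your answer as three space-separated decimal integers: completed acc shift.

Answer: 2 1816560 21

Derivation:
byte[0]=0x8A cont=1 payload=0x0A: acc |= 10<<0 -> completed=0 acc=10 shift=7
byte[1]=0xD7 cont=1 payload=0x57: acc |= 87<<7 -> completed=0 acc=11146 shift=14
byte[2]=0x63 cont=0 payload=0x63: varint #1 complete (value=1633162); reset -> completed=1 acc=0 shift=0
byte[3]=0x4A cont=0 payload=0x4A: varint #2 complete (value=74); reset -> completed=2 acc=0 shift=0
byte[4]=0xF0 cont=1 payload=0x70: acc |= 112<<0 -> completed=2 acc=112 shift=7
byte[5]=0xEF cont=1 payload=0x6F: acc |= 111<<7 -> completed=2 acc=14320 shift=14
byte[6]=0xEE cont=1 payload=0x6E: acc |= 110<<14 -> completed=2 acc=1816560 shift=21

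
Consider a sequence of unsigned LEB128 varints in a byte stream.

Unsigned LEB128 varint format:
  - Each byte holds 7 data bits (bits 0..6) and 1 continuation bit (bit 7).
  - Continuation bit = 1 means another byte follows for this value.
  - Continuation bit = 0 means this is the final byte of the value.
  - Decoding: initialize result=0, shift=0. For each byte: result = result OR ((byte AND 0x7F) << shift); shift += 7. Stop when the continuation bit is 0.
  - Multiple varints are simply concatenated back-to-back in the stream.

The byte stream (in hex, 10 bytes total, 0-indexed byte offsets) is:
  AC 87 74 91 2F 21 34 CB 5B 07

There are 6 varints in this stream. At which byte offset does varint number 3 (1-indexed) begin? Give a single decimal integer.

Answer: 5

Derivation:
  byte[0]=0xAC cont=1 payload=0x2C=44: acc |= 44<<0 -> acc=44 shift=7
  byte[1]=0x87 cont=1 payload=0x07=7: acc |= 7<<7 -> acc=940 shift=14
  byte[2]=0x74 cont=0 payload=0x74=116: acc |= 116<<14 -> acc=1901484 shift=21 [end]
Varint 1: bytes[0:3] = AC 87 74 -> value 1901484 (3 byte(s))
  byte[3]=0x91 cont=1 payload=0x11=17: acc |= 17<<0 -> acc=17 shift=7
  byte[4]=0x2F cont=0 payload=0x2F=47: acc |= 47<<7 -> acc=6033 shift=14 [end]
Varint 2: bytes[3:5] = 91 2F -> value 6033 (2 byte(s))
  byte[5]=0x21 cont=0 payload=0x21=33: acc |= 33<<0 -> acc=33 shift=7 [end]
Varint 3: bytes[5:6] = 21 -> value 33 (1 byte(s))
  byte[6]=0x34 cont=0 payload=0x34=52: acc |= 52<<0 -> acc=52 shift=7 [end]
Varint 4: bytes[6:7] = 34 -> value 52 (1 byte(s))
  byte[7]=0xCB cont=1 payload=0x4B=75: acc |= 75<<0 -> acc=75 shift=7
  byte[8]=0x5B cont=0 payload=0x5B=91: acc |= 91<<7 -> acc=11723 shift=14 [end]
Varint 5: bytes[7:9] = CB 5B -> value 11723 (2 byte(s))
  byte[9]=0x07 cont=0 payload=0x07=7: acc |= 7<<0 -> acc=7 shift=7 [end]
Varint 6: bytes[9:10] = 07 -> value 7 (1 byte(s))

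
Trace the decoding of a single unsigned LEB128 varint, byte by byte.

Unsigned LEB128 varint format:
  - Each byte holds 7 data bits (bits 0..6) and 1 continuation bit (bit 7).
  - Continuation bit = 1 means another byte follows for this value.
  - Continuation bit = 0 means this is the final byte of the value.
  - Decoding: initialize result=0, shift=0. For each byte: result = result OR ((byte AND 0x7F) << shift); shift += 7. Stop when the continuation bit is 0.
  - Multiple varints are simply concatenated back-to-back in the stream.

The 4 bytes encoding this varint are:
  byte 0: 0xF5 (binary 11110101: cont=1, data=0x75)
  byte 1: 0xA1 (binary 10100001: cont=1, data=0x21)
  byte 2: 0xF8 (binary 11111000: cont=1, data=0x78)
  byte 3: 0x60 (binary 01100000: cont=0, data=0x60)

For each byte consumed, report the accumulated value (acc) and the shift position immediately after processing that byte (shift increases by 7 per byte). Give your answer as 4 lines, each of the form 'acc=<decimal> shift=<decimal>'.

byte 0=0xF5: payload=0x75=117, contrib = 117<<0 = 117; acc -> 117, shift -> 7
byte 1=0xA1: payload=0x21=33, contrib = 33<<7 = 4224; acc -> 4341, shift -> 14
byte 2=0xF8: payload=0x78=120, contrib = 120<<14 = 1966080; acc -> 1970421, shift -> 21
byte 3=0x60: payload=0x60=96, contrib = 96<<21 = 201326592; acc -> 203297013, shift -> 28

Answer: acc=117 shift=7
acc=4341 shift=14
acc=1970421 shift=21
acc=203297013 shift=28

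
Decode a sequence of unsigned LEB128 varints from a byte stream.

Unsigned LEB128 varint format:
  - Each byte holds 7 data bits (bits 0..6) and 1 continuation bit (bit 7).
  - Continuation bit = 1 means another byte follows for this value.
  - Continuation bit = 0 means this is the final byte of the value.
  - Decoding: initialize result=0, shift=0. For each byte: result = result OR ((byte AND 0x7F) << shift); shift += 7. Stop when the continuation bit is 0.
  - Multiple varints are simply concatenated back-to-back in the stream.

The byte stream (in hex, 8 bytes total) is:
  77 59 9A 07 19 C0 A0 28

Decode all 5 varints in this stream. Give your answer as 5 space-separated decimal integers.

Answer: 119 89 922 25 659520

Derivation:
  byte[0]=0x77 cont=0 payload=0x77=119: acc |= 119<<0 -> acc=119 shift=7 [end]
Varint 1: bytes[0:1] = 77 -> value 119 (1 byte(s))
  byte[1]=0x59 cont=0 payload=0x59=89: acc |= 89<<0 -> acc=89 shift=7 [end]
Varint 2: bytes[1:2] = 59 -> value 89 (1 byte(s))
  byte[2]=0x9A cont=1 payload=0x1A=26: acc |= 26<<0 -> acc=26 shift=7
  byte[3]=0x07 cont=0 payload=0x07=7: acc |= 7<<7 -> acc=922 shift=14 [end]
Varint 3: bytes[2:4] = 9A 07 -> value 922 (2 byte(s))
  byte[4]=0x19 cont=0 payload=0x19=25: acc |= 25<<0 -> acc=25 shift=7 [end]
Varint 4: bytes[4:5] = 19 -> value 25 (1 byte(s))
  byte[5]=0xC0 cont=1 payload=0x40=64: acc |= 64<<0 -> acc=64 shift=7
  byte[6]=0xA0 cont=1 payload=0x20=32: acc |= 32<<7 -> acc=4160 shift=14
  byte[7]=0x28 cont=0 payload=0x28=40: acc |= 40<<14 -> acc=659520 shift=21 [end]
Varint 5: bytes[5:8] = C0 A0 28 -> value 659520 (3 byte(s))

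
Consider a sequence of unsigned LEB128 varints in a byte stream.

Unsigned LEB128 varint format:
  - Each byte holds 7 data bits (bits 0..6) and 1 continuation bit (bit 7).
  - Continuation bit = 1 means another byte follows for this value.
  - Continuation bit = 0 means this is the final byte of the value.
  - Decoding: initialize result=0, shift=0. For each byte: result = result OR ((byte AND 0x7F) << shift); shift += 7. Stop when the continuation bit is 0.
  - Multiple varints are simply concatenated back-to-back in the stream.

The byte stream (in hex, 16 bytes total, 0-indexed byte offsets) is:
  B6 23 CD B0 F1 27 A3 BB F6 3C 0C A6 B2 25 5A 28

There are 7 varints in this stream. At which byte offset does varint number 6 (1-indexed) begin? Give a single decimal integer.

  byte[0]=0xB6 cont=1 payload=0x36=54: acc |= 54<<0 -> acc=54 shift=7
  byte[1]=0x23 cont=0 payload=0x23=35: acc |= 35<<7 -> acc=4534 shift=14 [end]
Varint 1: bytes[0:2] = B6 23 -> value 4534 (2 byte(s))
  byte[2]=0xCD cont=1 payload=0x4D=77: acc |= 77<<0 -> acc=77 shift=7
  byte[3]=0xB0 cont=1 payload=0x30=48: acc |= 48<<7 -> acc=6221 shift=14
  byte[4]=0xF1 cont=1 payload=0x71=113: acc |= 113<<14 -> acc=1857613 shift=21
  byte[5]=0x27 cont=0 payload=0x27=39: acc |= 39<<21 -> acc=83646541 shift=28 [end]
Varint 2: bytes[2:6] = CD B0 F1 27 -> value 83646541 (4 byte(s))
  byte[6]=0xA3 cont=1 payload=0x23=35: acc |= 35<<0 -> acc=35 shift=7
  byte[7]=0xBB cont=1 payload=0x3B=59: acc |= 59<<7 -> acc=7587 shift=14
  byte[8]=0xF6 cont=1 payload=0x76=118: acc |= 118<<14 -> acc=1940899 shift=21
  byte[9]=0x3C cont=0 payload=0x3C=60: acc |= 60<<21 -> acc=127770019 shift=28 [end]
Varint 3: bytes[6:10] = A3 BB F6 3C -> value 127770019 (4 byte(s))
  byte[10]=0x0C cont=0 payload=0x0C=12: acc |= 12<<0 -> acc=12 shift=7 [end]
Varint 4: bytes[10:11] = 0C -> value 12 (1 byte(s))
  byte[11]=0xA6 cont=1 payload=0x26=38: acc |= 38<<0 -> acc=38 shift=7
  byte[12]=0xB2 cont=1 payload=0x32=50: acc |= 50<<7 -> acc=6438 shift=14
  byte[13]=0x25 cont=0 payload=0x25=37: acc |= 37<<14 -> acc=612646 shift=21 [end]
Varint 5: bytes[11:14] = A6 B2 25 -> value 612646 (3 byte(s))
  byte[14]=0x5A cont=0 payload=0x5A=90: acc |= 90<<0 -> acc=90 shift=7 [end]
Varint 6: bytes[14:15] = 5A -> value 90 (1 byte(s))
  byte[15]=0x28 cont=0 payload=0x28=40: acc |= 40<<0 -> acc=40 shift=7 [end]
Varint 7: bytes[15:16] = 28 -> value 40 (1 byte(s))

Answer: 14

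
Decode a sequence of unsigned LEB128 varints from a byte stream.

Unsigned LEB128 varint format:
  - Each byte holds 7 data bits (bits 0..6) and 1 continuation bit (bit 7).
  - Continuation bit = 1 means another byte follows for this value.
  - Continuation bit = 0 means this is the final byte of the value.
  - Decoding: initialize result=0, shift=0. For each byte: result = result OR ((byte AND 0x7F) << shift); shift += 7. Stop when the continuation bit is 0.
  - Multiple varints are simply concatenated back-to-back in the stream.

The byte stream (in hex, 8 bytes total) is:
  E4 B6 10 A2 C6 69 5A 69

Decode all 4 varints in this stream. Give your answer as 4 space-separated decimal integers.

Answer: 269156 1729314 90 105

Derivation:
  byte[0]=0xE4 cont=1 payload=0x64=100: acc |= 100<<0 -> acc=100 shift=7
  byte[1]=0xB6 cont=1 payload=0x36=54: acc |= 54<<7 -> acc=7012 shift=14
  byte[2]=0x10 cont=0 payload=0x10=16: acc |= 16<<14 -> acc=269156 shift=21 [end]
Varint 1: bytes[0:3] = E4 B6 10 -> value 269156 (3 byte(s))
  byte[3]=0xA2 cont=1 payload=0x22=34: acc |= 34<<0 -> acc=34 shift=7
  byte[4]=0xC6 cont=1 payload=0x46=70: acc |= 70<<7 -> acc=8994 shift=14
  byte[5]=0x69 cont=0 payload=0x69=105: acc |= 105<<14 -> acc=1729314 shift=21 [end]
Varint 2: bytes[3:6] = A2 C6 69 -> value 1729314 (3 byte(s))
  byte[6]=0x5A cont=0 payload=0x5A=90: acc |= 90<<0 -> acc=90 shift=7 [end]
Varint 3: bytes[6:7] = 5A -> value 90 (1 byte(s))
  byte[7]=0x69 cont=0 payload=0x69=105: acc |= 105<<0 -> acc=105 shift=7 [end]
Varint 4: bytes[7:8] = 69 -> value 105 (1 byte(s))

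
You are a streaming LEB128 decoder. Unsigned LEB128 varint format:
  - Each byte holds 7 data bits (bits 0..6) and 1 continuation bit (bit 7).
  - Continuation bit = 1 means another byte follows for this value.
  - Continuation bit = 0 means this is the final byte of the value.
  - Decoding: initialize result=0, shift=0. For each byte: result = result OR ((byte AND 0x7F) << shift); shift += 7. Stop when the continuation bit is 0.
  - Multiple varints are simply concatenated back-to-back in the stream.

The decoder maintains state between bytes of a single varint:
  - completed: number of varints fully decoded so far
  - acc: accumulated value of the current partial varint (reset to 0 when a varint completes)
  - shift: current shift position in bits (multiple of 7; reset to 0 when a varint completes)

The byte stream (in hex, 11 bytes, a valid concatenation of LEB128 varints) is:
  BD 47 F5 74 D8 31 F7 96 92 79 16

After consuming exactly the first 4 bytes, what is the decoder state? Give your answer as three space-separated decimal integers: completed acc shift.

byte[0]=0xBD cont=1 payload=0x3D: acc |= 61<<0 -> completed=0 acc=61 shift=7
byte[1]=0x47 cont=0 payload=0x47: varint #1 complete (value=9149); reset -> completed=1 acc=0 shift=0
byte[2]=0xF5 cont=1 payload=0x75: acc |= 117<<0 -> completed=1 acc=117 shift=7
byte[3]=0x74 cont=0 payload=0x74: varint #2 complete (value=14965); reset -> completed=2 acc=0 shift=0

Answer: 2 0 0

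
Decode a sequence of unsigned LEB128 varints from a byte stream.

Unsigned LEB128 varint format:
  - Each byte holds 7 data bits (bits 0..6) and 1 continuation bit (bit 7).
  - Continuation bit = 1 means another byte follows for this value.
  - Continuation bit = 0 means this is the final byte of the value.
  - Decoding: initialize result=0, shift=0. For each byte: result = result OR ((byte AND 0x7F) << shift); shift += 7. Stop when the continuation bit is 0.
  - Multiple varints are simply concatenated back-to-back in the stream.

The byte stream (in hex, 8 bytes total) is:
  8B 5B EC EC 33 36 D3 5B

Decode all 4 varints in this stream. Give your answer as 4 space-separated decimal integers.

Answer: 11659 849516 54 11731

Derivation:
  byte[0]=0x8B cont=1 payload=0x0B=11: acc |= 11<<0 -> acc=11 shift=7
  byte[1]=0x5B cont=0 payload=0x5B=91: acc |= 91<<7 -> acc=11659 shift=14 [end]
Varint 1: bytes[0:2] = 8B 5B -> value 11659 (2 byte(s))
  byte[2]=0xEC cont=1 payload=0x6C=108: acc |= 108<<0 -> acc=108 shift=7
  byte[3]=0xEC cont=1 payload=0x6C=108: acc |= 108<<7 -> acc=13932 shift=14
  byte[4]=0x33 cont=0 payload=0x33=51: acc |= 51<<14 -> acc=849516 shift=21 [end]
Varint 2: bytes[2:5] = EC EC 33 -> value 849516 (3 byte(s))
  byte[5]=0x36 cont=0 payload=0x36=54: acc |= 54<<0 -> acc=54 shift=7 [end]
Varint 3: bytes[5:6] = 36 -> value 54 (1 byte(s))
  byte[6]=0xD3 cont=1 payload=0x53=83: acc |= 83<<0 -> acc=83 shift=7
  byte[7]=0x5B cont=0 payload=0x5B=91: acc |= 91<<7 -> acc=11731 shift=14 [end]
Varint 4: bytes[6:8] = D3 5B -> value 11731 (2 byte(s))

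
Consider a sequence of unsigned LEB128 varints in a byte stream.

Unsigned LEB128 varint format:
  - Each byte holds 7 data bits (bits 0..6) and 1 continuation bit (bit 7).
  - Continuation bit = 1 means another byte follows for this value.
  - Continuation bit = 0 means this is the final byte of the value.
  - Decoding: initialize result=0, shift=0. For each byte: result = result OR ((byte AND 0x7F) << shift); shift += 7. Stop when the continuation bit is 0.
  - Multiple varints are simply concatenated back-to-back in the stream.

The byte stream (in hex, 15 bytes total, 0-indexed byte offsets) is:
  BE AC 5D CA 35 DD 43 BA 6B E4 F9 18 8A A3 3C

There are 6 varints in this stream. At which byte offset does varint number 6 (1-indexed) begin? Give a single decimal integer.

Answer: 12

Derivation:
  byte[0]=0xBE cont=1 payload=0x3E=62: acc |= 62<<0 -> acc=62 shift=7
  byte[1]=0xAC cont=1 payload=0x2C=44: acc |= 44<<7 -> acc=5694 shift=14
  byte[2]=0x5D cont=0 payload=0x5D=93: acc |= 93<<14 -> acc=1529406 shift=21 [end]
Varint 1: bytes[0:3] = BE AC 5D -> value 1529406 (3 byte(s))
  byte[3]=0xCA cont=1 payload=0x4A=74: acc |= 74<<0 -> acc=74 shift=7
  byte[4]=0x35 cont=0 payload=0x35=53: acc |= 53<<7 -> acc=6858 shift=14 [end]
Varint 2: bytes[3:5] = CA 35 -> value 6858 (2 byte(s))
  byte[5]=0xDD cont=1 payload=0x5D=93: acc |= 93<<0 -> acc=93 shift=7
  byte[6]=0x43 cont=0 payload=0x43=67: acc |= 67<<7 -> acc=8669 shift=14 [end]
Varint 3: bytes[5:7] = DD 43 -> value 8669 (2 byte(s))
  byte[7]=0xBA cont=1 payload=0x3A=58: acc |= 58<<0 -> acc=58 shift=7
  byte[8]=0x6B cont=0 payload=0x6B=107: acc |= 107<<7 -> acc=13754 shift=14 [end]
Varint 4: bytes[7:9] = BA 6B -> value 13754 (2 byte(s))
  byte[9]=0xE4 cont=1 payload=0x64=100: acc |= 100<<0 -> acc=100 shift=7
  byte[10]=0xF9 cont=1 payload=0x79=121: acc |= 121<<7 -> acc=15588 shift=14
  byte[11]=0x18 cont=0 payload=0x18=24: acc |= 24<<14 -> acc=408804 shift=21 [end]
Varint 5: bytes[9:12] = E4 F9 18 -> value 408804 (3 byte(s))
  byte[12]=0x8A cont=1 payload=0x0A=10: acc |= 10<<0 -> acc=10 shift=7
  byte[13]=0xA3 cont=1 payload=0x23=35: acc |= 35<<7 -> acc=4490 shift=14
  byte[14]=0x3C cont=0 payload=0x3C=60: acc |= 60<<14 -> acc=987530 shift=21 [end]
Varint 6: bytes[12:15] = 8A A3 3C -> value 987530 (3 byte(s))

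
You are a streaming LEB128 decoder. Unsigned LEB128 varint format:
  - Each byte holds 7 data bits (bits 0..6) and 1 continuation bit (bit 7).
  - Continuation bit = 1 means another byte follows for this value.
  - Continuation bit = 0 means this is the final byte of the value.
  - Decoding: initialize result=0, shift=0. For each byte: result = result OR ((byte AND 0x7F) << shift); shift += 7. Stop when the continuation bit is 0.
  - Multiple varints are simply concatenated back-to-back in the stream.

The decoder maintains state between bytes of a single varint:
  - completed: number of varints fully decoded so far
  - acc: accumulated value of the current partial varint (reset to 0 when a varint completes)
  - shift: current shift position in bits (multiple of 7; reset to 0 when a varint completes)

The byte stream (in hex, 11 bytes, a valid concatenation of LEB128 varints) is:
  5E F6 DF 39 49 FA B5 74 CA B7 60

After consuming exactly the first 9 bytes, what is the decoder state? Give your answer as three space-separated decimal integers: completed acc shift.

Answer: 4 74 7

Derivation:
byte[0]=0x5E cont=0 payload=0x5E: varint #1 complete (value=94); reset -> completed=1 acc=0 shift=0
byte[1]=0xF6 cont=1 payload=0x76: acc |= 118<<0 -> completed=1 acc=118 shift=7
byte[2]=0xDF cont=1 payload=0x5F: acc |= 95<<7 -> completed=1 acc=12278 shift=14
byte[3]=0x39 cont=0 payload=0x39: varint #2 complete (value=946166); reset -> completed=2 acc=0 shift=0
byte[4]=0x49 cont=0 payload=0x49: varint #3 complete (value=73); reset -> completed=3 acc=0 shift=0
byte[5]=0xFA cont=1 payload=0x7A: acc |= 122<<0 -> completed=3 acc=122 shift=7
byte[6]=0xB5 cont=1 payload=0x35: acc |= 53<<7 -> completed=3 acc=6906 shift=14
byte[7]=0x74 cont=0 payload=0x74: varint #4 complete (value=1907450); reset -> completed=4 acc=0 shift=0
byte[8]=0xCA cont=1 payload=0x4A: acc |= 74<<0 -> completed=4 acc=74 shift=7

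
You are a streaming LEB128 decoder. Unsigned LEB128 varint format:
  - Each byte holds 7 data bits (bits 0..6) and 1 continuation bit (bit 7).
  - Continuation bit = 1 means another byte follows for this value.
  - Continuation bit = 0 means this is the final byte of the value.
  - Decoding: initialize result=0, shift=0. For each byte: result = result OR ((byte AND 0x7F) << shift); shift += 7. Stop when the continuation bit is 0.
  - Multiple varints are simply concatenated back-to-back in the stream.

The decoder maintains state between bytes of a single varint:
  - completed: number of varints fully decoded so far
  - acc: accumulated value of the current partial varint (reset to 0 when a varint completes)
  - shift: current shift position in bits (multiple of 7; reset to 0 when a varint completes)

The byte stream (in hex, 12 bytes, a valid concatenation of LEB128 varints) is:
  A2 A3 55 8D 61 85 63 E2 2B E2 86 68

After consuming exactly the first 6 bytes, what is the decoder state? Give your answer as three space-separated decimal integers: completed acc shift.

byte[0]=0xA2 cont=1 payload=0x22: acc |= 34<<0 -> completed=0 acc=34 shift=7
byte[1]=0xA3 cont=1 payload=0x23: acc |= 35<<7 -> completed=0 acc=4514 shift=14
byte[2]=0x55 cont=0 payload=0x55: varint #1 complete (value=1397154); reset -> completed=1 acc=0 shift=0
byte[3]=0x8D cont=1 payload=0x0D: acc |= 13<<0 -> completed=1 acc=13 shift=7
byte[4]=0x61 cont=0 payload=0x61: varint #2 complete (value=12429); reset -> completed=2 acc=0 shift=0
byte[5]=0x85 cont=1 payload=0x05: acc |= 5<<0 -> completed=2 acc=5 shift=7

Answer: 2 5 7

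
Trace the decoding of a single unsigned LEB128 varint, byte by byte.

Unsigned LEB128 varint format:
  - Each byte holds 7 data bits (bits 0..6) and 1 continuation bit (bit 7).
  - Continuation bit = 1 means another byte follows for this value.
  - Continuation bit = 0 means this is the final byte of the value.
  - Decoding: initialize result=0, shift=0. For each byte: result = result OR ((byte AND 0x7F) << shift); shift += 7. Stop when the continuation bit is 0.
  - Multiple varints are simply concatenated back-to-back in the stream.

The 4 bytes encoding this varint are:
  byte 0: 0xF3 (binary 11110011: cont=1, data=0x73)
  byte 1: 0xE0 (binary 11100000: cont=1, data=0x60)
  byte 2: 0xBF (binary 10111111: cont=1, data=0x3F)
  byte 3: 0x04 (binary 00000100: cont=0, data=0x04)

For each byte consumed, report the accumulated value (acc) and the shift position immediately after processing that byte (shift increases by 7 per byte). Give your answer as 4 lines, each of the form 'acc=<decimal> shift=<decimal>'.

byte 0=0xF3: payload=0x73=115, contrib = 115<<0 = 115; acc -> 115, shift -> 7
byte 1=0xE0: payload=0x60=96, contrib = 96<<7 = 12288; acc -> 12403, shift -> 14
byte 2=0xBF: payload=0x3F=63, contrib = 63<<14 = 1032192; acc -> 1044595, shift -> 21
byte 3=0x04: payload=0x04=4, contrib = 4<<21 = 8388608; acc -> 9433203, shift -> 28

Answer: acc=115 shift=7
acc=12403 shift=14
acc=1044595 shift=21
acc=9433203 shift=28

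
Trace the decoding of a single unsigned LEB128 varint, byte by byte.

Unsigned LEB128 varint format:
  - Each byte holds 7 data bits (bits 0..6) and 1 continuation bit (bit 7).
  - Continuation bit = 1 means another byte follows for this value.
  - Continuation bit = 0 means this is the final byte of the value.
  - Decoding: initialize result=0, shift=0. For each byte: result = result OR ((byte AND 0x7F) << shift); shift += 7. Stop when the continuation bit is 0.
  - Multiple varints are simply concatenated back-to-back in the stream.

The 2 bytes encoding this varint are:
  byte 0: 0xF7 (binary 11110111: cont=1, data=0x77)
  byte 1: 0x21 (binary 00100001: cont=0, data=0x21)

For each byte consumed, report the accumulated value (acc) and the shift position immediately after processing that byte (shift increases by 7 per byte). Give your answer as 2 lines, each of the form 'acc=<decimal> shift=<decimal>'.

byte 0=0xF7: payload=0x77=119, contrib = 119<<0 = 119; acc -> 119, shift -> 7
byte 1=0x21: payload=0x21=33, contrib = 33<<7 = 4224; acc -> 4343, shift -> 14

Answer: acc=119 shift=7
acc=4343 shift=14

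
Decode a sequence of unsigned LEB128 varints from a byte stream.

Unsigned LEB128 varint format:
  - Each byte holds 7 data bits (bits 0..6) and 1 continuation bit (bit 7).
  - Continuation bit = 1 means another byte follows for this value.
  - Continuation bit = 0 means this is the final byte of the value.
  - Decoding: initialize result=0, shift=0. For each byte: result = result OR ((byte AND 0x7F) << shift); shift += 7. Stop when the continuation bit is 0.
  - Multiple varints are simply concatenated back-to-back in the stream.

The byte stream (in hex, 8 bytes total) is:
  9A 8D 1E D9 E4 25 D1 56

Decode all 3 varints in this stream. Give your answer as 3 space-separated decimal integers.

Answer: 493210 619097 11089

Derivation:
  byte[0]=0x9A cont=1 payload=0x1A=26: acc |= 26<<0 -> acc=26 shift=7
  byte[1]=0x8D cont=1 payload=0x0D=13: acc |= 13<<7 -> acc=1690 shift=14
  byte[2]=0x1E cont=0 payload=0x1E=30: acc |= 30<<14 -> acc=493210 shift=21 [end]
Varint 1: bytes[0:3] = 9A 8D 1E -> value 493210 (3 byte(s))
  byte[3]=0xD9 cont=1 payload=0x59=89: acc |= 89<<0 -> acc=89 shift=7
  byte[4]=0xE4 cont=1 payload=0x64=100: acc |= 100<<7 -> acc=12889 shift=14
  byte[5]=0x25 cont=0 payload=0x25=37: acc |= 37<<14 -> acc=619097 shift=21 [end]
Varint 2: bytes[3:6] = D9 E4 25 -> value 619097 (3 byte(s))
  byte[6]=0xD1 cont=1 payload=0x51=81: acc |= 81<<0 -> acc=81 shift=7
  byte[7]=0x56 cont=0 payload=0x56=86: acc |= 86<<7 -> acc=11089 shift=14 [end]
Varint 3: bytes[6:8] = D1 56 -> value 11089 (2 byte(s))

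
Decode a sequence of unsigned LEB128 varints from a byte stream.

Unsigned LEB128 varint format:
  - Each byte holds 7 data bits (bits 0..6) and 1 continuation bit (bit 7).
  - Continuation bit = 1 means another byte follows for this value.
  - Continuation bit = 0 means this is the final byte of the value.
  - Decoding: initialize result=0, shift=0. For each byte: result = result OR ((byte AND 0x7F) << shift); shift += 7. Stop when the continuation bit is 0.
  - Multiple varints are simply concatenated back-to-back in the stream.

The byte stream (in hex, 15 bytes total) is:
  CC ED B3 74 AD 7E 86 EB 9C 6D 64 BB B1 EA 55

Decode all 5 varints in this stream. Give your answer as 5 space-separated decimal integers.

Answer: 244119244 16173 229062022 100 180000955

Derivation:
  byte[0]=0xCC cont=1 payload=0x4C=76: acc |= 76<<0 -> acc=76 shift=7
  byte[1]=0xED cont=1 payload=0x6D=109: acc |= 109<<7 -> acc=14028 shift=14
  byte[2]=0xB3 cont=1 payload=0x33=51: acc |= 51<<14 -> acc=849612 shift=21
  byte[3]=0x74 cont=0 payload=0x74=116: acc |= 116<<21 -> acc=244119244 shift=28 [end]
Varint 1: bytes[0:4] = CC ED B3 74 -> value 244119244 (4 byte(s))
  byte[4]=0xAD cont=1 payload=0x2D=45: acc |= 45<<0 -> acc=45 shift=7
  byte[5]=0x7E cont=0 payload=0x7E=126: acc |= 126<<7 -> acc=16173 shift=14 [end]
Varint 2: bytes[4:6] = AD 7E -> value 16173 (2 byte(s))
  byte[6]=0x86 cont=1 payload=0x06=6: acc |= 6<<0 -> acc=6 shift=7
  byte[7]=0xEB cont=1 payload=0x6B=107: acc |= 107<<7 -> acc=13702 shift=14
  byte[8]=0x9C cont=1 payload=0x1C=28: acc |= 28<<14 -> acc=472454 shift=21
  byte[9]=0x6D cont=0 payload=0x6D=109: acc |= 109<<21 -> acc=229062022 shift=28 [end]
Varint 3: bytes[6:10] = 86 EB 9C 6D -> value 229062022 (4 byte(s))
  byte[10]=0x64 cont=0 payload=0x64=100: acc |= 100<<0 -> acc=100 shift=7 [end]
Varint 4: bytes[10:11] = 64 -> value 100 (1 byte(s))
  byte[11]=0xBB cont=1 payload=0x3B=59: acc |= 59<<0 -> acc=59 shift=7
  byte[12]=0xB1 cont=1 payload=0x31=49: acc |= 49<<7 -> acc=6331 shift=14
  byte[13]=0xEA cont=1 payload=0x6A=106: acc |= 106<<14 -> acc=1743035 shift=21
  byte[14]=0x55 cont=0 payload=0x55=85: acc |= 85<<21 -> acc=180000955 shift=28 [end]
Varint 5: bytes[11:15] = BB B1 EA 55 -> value 180000955 (4 byte(s))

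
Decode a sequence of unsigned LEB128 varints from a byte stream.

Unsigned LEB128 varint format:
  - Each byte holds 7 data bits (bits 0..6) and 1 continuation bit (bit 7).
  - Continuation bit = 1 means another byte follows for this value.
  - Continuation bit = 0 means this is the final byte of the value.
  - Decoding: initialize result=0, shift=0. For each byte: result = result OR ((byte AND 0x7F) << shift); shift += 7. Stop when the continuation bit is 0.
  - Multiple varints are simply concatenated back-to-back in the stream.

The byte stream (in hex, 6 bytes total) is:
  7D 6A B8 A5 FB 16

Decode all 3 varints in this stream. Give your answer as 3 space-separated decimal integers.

Answer: 125 106 48157368

Derivation:
  byte[0]=0x7D cont=0 payload=0x7D=125: acc |= 125<<0 -> acc=125 shift=7 [end]
Varint 1: bytes[0:1] = 7D -> value 125 (1 byte(s))
  byte[1]=0x6A cont=0 payload=0x6A=106: acc |= 106<<0 -> acc=106 shift=7 [end]
Varint 2: bytes[1:2] = 6A -> value 106 (1 byte(s))
  byte[2]=0xB8 cont=1 payload=0x38=56: acc |= 56<<0 -> acc=56 shift=7
  byte[3]=0xA5 cont=1 payload=0x25=37: acc |= 37<<7 -> acc=4792 shift=14
  byte[4]=0xFB cont=1 payload=0x7B=123: acc |= 123<<14 -> acc=2020024 shift=21
  byte[5]=0x16 cont=0 payload=0x16=22: acc |= 22<<21 -> acc=48157368 shift=28 [end]
Varint 3: bytes[2:6] = B8 A5 FB 16 -> value 48157368 (4 byte(s))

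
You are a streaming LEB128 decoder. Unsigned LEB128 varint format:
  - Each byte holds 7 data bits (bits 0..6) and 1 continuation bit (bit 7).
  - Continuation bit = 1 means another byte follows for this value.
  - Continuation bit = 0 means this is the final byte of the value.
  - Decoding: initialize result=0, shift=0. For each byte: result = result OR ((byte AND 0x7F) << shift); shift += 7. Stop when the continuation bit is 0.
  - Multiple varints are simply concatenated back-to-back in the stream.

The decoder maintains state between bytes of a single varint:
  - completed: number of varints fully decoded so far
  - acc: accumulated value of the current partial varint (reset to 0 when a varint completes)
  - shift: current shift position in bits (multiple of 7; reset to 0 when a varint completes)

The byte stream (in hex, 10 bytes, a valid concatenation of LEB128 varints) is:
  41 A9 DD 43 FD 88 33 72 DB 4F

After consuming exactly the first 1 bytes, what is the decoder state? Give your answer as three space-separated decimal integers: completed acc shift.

Answer: 1 0 0

Derivation:
byte[0]=0x41 cont=0 payload=0x41: varint #1 complete (value=65); reset -> completed=1 acc=0 shift=0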